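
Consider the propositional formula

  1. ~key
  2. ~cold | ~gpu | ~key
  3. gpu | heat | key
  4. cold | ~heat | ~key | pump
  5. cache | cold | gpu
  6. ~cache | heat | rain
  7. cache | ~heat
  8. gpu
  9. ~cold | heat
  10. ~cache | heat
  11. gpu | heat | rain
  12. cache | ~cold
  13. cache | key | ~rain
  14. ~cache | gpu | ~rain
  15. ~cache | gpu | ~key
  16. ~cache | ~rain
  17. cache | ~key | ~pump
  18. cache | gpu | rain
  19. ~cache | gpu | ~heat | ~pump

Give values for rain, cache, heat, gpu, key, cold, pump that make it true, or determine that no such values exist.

rain = False; cache = True; heat = True; gpu = True; key = False; cold = True; pump = False

Unit clause (~key) forces key = False.
Unit clause (gpu) forces gpu = True.
Try rain = True:
  (cache | key | ~rain) forces cache = True.
  clause (~cache | ~rain) is falsified — backtrack.
So rain = False.
Set cache = True.
  then (~cache | heat | rain) forces heat = True.
Set cold = True.
Set pump = False.
All clauses satisfied.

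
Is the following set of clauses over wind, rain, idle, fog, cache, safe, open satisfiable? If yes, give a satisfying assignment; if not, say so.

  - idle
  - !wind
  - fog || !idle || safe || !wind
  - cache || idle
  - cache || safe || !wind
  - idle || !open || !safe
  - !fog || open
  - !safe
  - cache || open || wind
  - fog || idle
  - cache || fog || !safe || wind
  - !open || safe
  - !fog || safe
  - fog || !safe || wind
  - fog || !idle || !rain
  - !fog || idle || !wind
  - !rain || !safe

Unit clause (idle) forces idle = True.
Unit clause (!wind) forces wind = False.
Unit clause (!safe) forces safe = False.
In (!open || safe) only !open is left, so open = False.
In (!fog || safe) only !fog is left, so fog = False.
In (fog || !idle || !rain) only !rain is left, so rain = False.
In (cache || open || wind) only cache is left, so cache = True.
All clauses satisfied.

wind = False, rain = False, idle = True, fog = False, cache = True, safe = False, open = False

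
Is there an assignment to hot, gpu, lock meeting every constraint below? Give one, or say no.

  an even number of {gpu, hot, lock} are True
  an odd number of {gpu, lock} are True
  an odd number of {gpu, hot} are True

hot = True, gpu = False, lock = True

{gpu, hot, lock}: 2 true → even ✓
{gpu, lock}: 1 true → odd ✓
{gpu, hot}: 1 true → odd ✓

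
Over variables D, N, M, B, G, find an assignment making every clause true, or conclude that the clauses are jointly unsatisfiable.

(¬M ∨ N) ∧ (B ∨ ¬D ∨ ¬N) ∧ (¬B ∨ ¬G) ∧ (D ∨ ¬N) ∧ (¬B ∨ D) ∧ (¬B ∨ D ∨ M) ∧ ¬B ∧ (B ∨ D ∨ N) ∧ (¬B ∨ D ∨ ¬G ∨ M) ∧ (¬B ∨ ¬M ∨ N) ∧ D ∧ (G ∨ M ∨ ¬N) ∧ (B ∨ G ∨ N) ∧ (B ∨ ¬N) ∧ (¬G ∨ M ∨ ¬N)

Unit clause (¬B) forces B = False.
Unit clause (D) forces D = True.
In (B ∨ ¬N) only ¬N is left, so N = False.
In (¬M ∨ N) only ¬M is left, so M = False.
In (B ∨ G ∨ N) only G is left, so G = True.
All clauses satisfied.

D: True, N: False, M: False, B: False, G: True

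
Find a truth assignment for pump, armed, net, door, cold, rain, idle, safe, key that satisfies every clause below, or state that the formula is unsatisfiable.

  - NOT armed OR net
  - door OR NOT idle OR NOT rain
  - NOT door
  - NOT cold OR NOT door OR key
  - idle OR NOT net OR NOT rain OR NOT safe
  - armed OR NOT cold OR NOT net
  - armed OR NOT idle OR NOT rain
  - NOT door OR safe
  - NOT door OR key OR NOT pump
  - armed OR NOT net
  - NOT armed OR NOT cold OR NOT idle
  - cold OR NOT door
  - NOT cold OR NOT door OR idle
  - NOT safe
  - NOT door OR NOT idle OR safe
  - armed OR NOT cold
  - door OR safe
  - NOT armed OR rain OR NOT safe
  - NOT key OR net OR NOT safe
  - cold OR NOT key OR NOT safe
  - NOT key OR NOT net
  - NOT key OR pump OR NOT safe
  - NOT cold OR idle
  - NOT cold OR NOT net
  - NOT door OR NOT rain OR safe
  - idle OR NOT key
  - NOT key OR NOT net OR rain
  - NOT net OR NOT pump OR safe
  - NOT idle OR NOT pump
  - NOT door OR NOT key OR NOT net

Unsatisfiable — no assignment works.

Case door = True:
  Clause (NOT door) is falsified — contradiction.
Case door = False:
  (NOT safe) forces safe = False.
  Clause (door OR safe) is falsified — contradiction.
Both cases fail, so the formula is unsatisfiable.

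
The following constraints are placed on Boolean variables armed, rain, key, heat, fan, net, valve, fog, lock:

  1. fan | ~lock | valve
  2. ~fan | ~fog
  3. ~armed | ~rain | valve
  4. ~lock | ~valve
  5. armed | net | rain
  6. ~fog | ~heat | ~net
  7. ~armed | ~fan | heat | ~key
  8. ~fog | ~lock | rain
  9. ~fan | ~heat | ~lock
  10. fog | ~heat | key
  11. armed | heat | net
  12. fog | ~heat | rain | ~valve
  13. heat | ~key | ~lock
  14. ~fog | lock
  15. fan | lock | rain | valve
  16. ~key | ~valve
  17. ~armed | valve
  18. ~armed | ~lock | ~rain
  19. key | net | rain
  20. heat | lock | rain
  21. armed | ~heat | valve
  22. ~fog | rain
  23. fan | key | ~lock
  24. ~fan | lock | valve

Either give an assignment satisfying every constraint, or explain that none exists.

armed=F; rain=T; key=F; heat=F; fan=T; net=T; valve=F; fog=F; lock=T

Set armed = False.
Set rain = True.
Set key = False.
Try heat = True:
  (fog | ~heat | key) forces fog = True.
  (~fan | ~fog) forces fan = False.
  (~fog | ~heat | ~net) forces net = False.
  (~fog | lock) forces lock = True.
  clause (fan | key | ~lock) is falsified — backtrack.
So heat = False.
  then (armed | heat | net) forces net = True.
Set fan = True.
  then (~fan | ~fog) forces fog = False.
Set valve = False.
  then (~fan | lock | valve) forces lock = True.
All clauses satisfied.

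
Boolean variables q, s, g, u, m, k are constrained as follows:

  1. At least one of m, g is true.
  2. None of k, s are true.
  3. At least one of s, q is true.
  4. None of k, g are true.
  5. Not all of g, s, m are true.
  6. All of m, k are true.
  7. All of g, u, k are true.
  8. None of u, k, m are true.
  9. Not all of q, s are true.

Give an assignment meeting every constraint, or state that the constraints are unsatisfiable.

Case g = True:
  Constraint (4) is violated (g=T) — contradiction.
Case g = False:
  Constraint (7) is violated (g=F) — contradiction.
Both cases fail — unsatisfiable.

Unsatisfiable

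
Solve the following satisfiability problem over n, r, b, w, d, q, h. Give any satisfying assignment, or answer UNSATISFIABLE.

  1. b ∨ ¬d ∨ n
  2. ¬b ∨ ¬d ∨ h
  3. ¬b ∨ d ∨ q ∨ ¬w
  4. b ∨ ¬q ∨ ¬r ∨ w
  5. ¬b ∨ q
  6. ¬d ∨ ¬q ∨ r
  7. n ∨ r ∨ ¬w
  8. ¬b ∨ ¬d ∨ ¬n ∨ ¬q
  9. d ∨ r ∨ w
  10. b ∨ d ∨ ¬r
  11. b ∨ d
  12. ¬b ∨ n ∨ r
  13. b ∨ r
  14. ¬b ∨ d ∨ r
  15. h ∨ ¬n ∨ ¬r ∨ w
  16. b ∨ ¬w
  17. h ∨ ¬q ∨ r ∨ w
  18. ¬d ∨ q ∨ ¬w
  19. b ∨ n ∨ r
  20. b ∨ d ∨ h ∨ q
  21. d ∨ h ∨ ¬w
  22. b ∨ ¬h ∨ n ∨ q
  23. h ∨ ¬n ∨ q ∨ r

n=T; r=T; b=T; w=T; d=F; q=T; h=T

Set n = True.
Try r = False:
  (b ∨ r) forces b = True.
  (¬b ∨ q) forces q = True.
  (¬d ∨ ¬q ∨ r) forces d = False.
  clause (¬b ∨ d ∨ r) is falsified — backtrack.
So r = True.
Set b = True.
  then (¬b ∨ q) forces q = True.
  then (¬b ∨ ¬d ∨ ¬n ∨ ¬q) forces d = False.
Set w = True.
  then (d ∨ h ∨ ¬w) forces h = True.
All clauses satisfied.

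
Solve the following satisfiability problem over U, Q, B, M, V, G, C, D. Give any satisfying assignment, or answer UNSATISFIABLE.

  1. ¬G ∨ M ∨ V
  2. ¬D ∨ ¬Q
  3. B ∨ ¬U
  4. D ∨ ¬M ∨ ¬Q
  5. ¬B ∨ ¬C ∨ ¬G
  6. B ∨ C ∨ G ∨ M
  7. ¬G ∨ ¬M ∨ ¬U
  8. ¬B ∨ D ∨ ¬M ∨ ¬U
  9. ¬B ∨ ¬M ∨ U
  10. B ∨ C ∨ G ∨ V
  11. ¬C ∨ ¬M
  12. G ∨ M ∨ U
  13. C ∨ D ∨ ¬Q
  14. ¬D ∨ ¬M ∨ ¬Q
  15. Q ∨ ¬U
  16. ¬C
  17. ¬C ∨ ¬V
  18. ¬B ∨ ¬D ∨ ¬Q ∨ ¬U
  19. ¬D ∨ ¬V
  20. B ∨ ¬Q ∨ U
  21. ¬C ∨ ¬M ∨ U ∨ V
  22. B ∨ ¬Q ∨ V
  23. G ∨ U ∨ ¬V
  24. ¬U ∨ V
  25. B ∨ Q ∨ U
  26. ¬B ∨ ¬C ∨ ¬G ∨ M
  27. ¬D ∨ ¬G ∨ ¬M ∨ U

U = False; Q = False; B = True; M = False; V = True; G = True; C = False; D = False

Unit clause (¬C) forces C = False.
Set U = False.
Try Q = True:
  (¬D ∨ ¬Q) forces D = False.
  clause (C ∨ D ∨ ¬Q) is falsified — backtrack.
So Q = False.
  then (B ∨ Q ∨ U) forces B = True.
  then (¬B ∨ ¬M ∨ U) forces M = False.
  then (G ∨ M ∨ U) forces G = True.
  then (¬G ∨ M ∨ V) forces V = True.
  then (¬D ∨ ¬V) forces D = False.
All clauses satisfied.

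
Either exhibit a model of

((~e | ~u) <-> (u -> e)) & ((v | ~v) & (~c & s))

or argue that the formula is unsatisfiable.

s: True, c: False, v: False, e: True, u: False

  (~e | ~u) <-> (u -> e) = True
    ~e | ~u = True
      ~e = False
      ~u = True
    u -> e = True
  (v | ~v) & (~c & s) = True
    v | ~v = True
      ~v = True
    ~c & s = True
      ~c = True
Both conjuncts True, so the formula holds.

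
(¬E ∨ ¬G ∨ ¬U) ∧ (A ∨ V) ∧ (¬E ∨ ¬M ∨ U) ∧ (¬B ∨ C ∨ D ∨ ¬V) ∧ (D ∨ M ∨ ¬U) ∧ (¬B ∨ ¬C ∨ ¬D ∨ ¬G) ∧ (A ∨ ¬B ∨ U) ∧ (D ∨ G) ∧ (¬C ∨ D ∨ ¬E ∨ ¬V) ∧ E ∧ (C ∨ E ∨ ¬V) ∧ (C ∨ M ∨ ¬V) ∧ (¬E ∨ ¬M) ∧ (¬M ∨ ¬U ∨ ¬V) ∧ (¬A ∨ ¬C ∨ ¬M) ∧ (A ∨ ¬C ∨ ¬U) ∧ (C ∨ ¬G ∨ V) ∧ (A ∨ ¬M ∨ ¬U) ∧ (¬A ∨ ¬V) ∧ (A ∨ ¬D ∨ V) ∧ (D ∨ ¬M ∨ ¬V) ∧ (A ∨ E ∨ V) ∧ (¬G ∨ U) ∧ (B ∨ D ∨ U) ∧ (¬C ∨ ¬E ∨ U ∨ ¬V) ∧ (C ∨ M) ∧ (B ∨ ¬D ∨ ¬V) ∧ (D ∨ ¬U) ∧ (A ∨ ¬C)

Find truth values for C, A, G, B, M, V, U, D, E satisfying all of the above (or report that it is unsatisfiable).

C = True, A = True, G = False, B = True, M = False, V = False, U = True, D = True, E = True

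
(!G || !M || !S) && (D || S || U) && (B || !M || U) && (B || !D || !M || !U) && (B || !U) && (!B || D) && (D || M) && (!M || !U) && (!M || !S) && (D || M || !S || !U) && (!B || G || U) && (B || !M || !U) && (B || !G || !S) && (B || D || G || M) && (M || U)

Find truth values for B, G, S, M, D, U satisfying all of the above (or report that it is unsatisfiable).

B = True, G = True, S = False, M = True, D = True, U = False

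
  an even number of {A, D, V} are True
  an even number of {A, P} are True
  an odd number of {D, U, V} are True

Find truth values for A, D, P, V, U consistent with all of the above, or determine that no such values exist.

A = True, D = True, P = True, V = False, U = False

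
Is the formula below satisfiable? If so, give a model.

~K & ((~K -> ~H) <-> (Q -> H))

Q=F; H=F; K=F

  ~K = True
  (~K -> ~H) <-> (Q -> H) = True
    ~K -> ~H = True
      ~K = True
      ~H = True
    Q -> H = True
Both conjuncts True, so the formula holds.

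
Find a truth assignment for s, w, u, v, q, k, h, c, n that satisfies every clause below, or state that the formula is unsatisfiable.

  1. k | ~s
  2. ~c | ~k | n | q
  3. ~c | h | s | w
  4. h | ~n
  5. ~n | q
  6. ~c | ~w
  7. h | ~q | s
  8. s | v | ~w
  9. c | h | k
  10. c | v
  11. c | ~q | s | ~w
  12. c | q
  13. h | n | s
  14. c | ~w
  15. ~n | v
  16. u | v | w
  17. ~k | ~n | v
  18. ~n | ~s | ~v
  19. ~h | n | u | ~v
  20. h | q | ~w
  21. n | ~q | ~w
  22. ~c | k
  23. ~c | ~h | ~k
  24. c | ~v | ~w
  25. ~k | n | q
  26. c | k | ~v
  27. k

Unit clause (k) forces k = True.
Set s = False.
Try w = True:
  (~c | ~w) forces c = False.
  clause (c | ~w) is falsified — backtrack.
So w = False.
Set u = True.
Try v = False:
  (c | v) forces c = True.
  (~c | h | s | w) forces h = True.
  clause (~c | ~h | ~k) is falsified — backtrack.
So v = True.
Set q = True.
  then (h | ~q | s) forces h = True.
  then (~c | ~h | ~k) forces c = False.
Set n = True.
All clauses satisfied.

s=F; w=F; u=T; v=T; q=T; k=T; h=T; c=F; n=T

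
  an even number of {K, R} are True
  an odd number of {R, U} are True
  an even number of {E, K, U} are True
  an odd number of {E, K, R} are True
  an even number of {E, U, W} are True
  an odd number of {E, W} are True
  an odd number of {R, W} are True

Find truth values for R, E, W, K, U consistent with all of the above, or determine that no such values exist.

Adding constraints 1, 3, 5, 7 mod 2: every variable appears an even number of times on the left, so the left side is 0.
But the right sides sum to 1 (mod 2). 0 ≠ 1 — the system is inconsistent.

No satisfying assignment exists.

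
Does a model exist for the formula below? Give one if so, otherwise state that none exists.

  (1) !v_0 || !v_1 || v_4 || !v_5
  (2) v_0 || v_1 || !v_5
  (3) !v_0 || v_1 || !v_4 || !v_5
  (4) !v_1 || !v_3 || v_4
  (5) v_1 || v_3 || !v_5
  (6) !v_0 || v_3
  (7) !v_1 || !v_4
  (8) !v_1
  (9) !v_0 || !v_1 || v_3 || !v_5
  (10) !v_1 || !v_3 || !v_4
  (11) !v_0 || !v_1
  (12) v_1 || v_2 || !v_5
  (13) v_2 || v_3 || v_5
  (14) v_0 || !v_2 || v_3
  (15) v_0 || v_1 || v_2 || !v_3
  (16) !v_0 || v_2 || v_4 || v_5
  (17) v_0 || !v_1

v_0 = True, v_1 = False, v_2 = False, v_3 = True, v_4 = True, v_5 = False

Unit clause (!v_1) forces v_1 = False.
Set v_0 = True.
  then (!v_0 || v_3) forces v_3 = True.
Set v_2 = False.
  then (v_1 || v_2 || !v_5) forces v_5 = False.
  then (!v_0 || v_2 || v_4 || v_5) forces v_4 = True.
All clauses satisfied.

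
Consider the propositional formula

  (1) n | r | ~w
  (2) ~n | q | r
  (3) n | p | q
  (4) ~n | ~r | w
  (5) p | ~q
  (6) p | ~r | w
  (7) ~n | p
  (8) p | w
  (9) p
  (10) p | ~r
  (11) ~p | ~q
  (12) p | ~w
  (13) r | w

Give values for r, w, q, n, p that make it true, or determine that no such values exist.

r=T, w=T, q=F, n=T, p=T

Unit clause (p) forces p = True.
In (~p | ~q) only ~q is left, so q = False.
Set r = True.
Set w = True.
Set n = True.
All clauses satisfied.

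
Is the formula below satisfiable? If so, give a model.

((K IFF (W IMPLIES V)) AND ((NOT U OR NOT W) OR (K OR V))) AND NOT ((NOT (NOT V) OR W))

V: False, K: True, W: False, U: False

  (K IFF (W IMPLIES V)) AND ((NOT U OR NOT W) OR (K OR V)) = True
    K IFF (W IMPLIES V) = True
      W IMPLIES V = True
    (NOT U OR NOT W) OR (K OR V) = True
      NOT U OR NOT W = True
        NOT U = True
        NOT W = True
      K OR V = True
  NOT ((NOT (NOT V) OR W)) = True
    NOT (NOT V) OR W = False
      NOT (NOT V) = False
        NOT V = True
Both conjuncts True, so the formula holds.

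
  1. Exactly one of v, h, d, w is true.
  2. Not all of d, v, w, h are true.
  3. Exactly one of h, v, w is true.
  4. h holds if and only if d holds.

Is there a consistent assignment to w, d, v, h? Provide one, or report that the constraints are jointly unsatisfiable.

w = True; d = False; v = False; h = False

  (1) {v, h, d, w}: 1 true — exactly one ✓
  (2) {d, v, w, h}: 1/4 true — not all ✓
  (3) {h, v, w}: 1 true — exactly one ✓
  (4) h=F, d=F — same ✓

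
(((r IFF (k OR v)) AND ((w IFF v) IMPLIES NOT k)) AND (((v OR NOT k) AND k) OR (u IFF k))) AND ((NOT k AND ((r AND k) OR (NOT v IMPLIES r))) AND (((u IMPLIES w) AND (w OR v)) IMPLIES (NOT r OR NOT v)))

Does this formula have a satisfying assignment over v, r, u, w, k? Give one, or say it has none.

UNSATISFIABLE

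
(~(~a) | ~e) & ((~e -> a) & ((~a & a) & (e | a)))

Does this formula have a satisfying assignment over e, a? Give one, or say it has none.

Case a = True: the conjunct ~a is False.
Case a = False: the conjunct a is False.
Both cases fail — unsatisfiable.

Unsatisfiable — no assignment works.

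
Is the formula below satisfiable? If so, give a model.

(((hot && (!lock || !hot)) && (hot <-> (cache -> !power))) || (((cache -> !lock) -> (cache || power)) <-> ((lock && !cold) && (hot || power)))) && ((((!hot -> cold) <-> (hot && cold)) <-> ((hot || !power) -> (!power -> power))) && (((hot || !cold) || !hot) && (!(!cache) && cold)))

Unsatisfiable

Case cold = True: the formula simplifies to (((hot && (!lock || !hot)) && (hot <-> (cache -> !power))) || !(((cache -> !lock) -> (cache || power)))) && ((hot <-> ((hot || !power) -> (!power -> power))) && ((hot || !hot) && !(!cache))).
  cache = True: simplifies to ((hot && (!lock || !hot)) && (hot <-> !power)) && ((hot <-> ((hot || !power) -> (!power -> power))) && (hot || !hot)).
    hot = True: simplifies to (!lock && !power) && (!power -> power).
      power = True: the conjunct !power is False.
      power = False: the conjunct !power -> power becomes !False -> False = False.
    hot = False: the conjunct hot is False.
  cache = False: the conjunct !(!cache) becomes !(!False) = False.
Case cold = False: the conjunct cold is False.
Both cases fail — unsatisfiable.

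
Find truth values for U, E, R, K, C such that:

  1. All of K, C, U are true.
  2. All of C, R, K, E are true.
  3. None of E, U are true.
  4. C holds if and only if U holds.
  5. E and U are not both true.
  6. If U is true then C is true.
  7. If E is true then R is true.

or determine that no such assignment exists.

UNSATISFIABLE

Case U = True:
  Constraint (3) is violated (U=T) — contradiction.
Case U = False:
  Constraint (1) is violated (U=F) — contradiction.
Both cases fail — unsatisfiable.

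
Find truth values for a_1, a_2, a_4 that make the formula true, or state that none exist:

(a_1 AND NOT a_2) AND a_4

a_1 = True; a_2 = False; a_4 = True

  a_1 AND NOT a_2 = True
    NOT a_2 = True
Both conjuncts True, so the formula holds.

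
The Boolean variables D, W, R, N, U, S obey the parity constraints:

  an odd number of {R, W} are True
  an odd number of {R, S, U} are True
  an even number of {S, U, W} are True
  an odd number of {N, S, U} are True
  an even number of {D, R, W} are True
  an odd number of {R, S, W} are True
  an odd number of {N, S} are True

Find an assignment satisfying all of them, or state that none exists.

D = True, W = False, R = True, N = True, U = False, S = False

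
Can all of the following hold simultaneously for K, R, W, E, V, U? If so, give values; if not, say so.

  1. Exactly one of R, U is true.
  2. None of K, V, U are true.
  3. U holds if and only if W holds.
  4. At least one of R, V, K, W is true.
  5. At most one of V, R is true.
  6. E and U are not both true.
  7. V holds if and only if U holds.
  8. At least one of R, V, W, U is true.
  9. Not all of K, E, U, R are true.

K: False; R: True; W: False; E: True; V: False; U: False

  (1) {R, U}: 1 true — exactly one ✓
  (2) {K, V, U}: 0 true — none ✓
  (3) U=F, W=F — same ✓
  (4) {R, V, K, W}: 1 true — at least one ✓
  (5) {V, R}: 1 true — at most one ✓
  (6) E=T, U=F — not both ✓
  (7) V=F, U=F — same ✓
  (8) {R, V, W, U}: 1 true — at least one ✓
  (9) {K, E, U, R}: 2/4 true — not all ✓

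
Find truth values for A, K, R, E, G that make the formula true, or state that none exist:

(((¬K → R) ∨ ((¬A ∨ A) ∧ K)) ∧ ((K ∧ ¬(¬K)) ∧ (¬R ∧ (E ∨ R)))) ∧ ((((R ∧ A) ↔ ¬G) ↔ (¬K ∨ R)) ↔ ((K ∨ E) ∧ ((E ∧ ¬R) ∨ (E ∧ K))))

A = True; K = True; R = False; E = True; G = False

  ((¬K → R) ∨ ((¬A ∨ A) ∧ K)) ∧ ((K ∧ ¬(¬K)) ∧ (¬R ∧ (E ∨ R))) = True
    (¬K → R) ∨ ((¬A ∨ A) ∧ K) = True
      ¬K → R = True
        ¬K = False
      (¬A ∨ A) ∧ K = True
        ¬A ∨ A = True
          ¬A = False
    (K ∧ ¬(¬K)) ∧ (¬R ∧ (E ∨ R)) = True
      K ∧ ¬(¬K) = True
        ¬(¬K) = True
          ¬K = False
      ¬R ∧ (E ∨ R) = True
        ¬R = True
        E ∨ R = True
  (((R ∧ A) ↔ ¬G) ↔ (¬K ∨ R)) ↔ ((K ∨ E) ∧ ((E ∧ ¬R) ∨ (E ∧ K))) = True
    ((R ∧ A) ↔ ¬G) ↔ (¬K ∨ R) = True
      (R ∧ A) ↔ ¬G = False
        R ∧ A = False
        ¬G = True
      ¬K ∨ R = False
        ¬K = False
    (K ∨ E) ∧ ((E ∧ ¬R) ∨ (E ∧ K)) = True
      K ∨ E = True
      (E ∧ ¬R) ∨ (E ∧ K) = True
        E ∧ ¬R = True
          ¬R = True
        E ∧ K = True
Both conjuncts True, so the formula holds.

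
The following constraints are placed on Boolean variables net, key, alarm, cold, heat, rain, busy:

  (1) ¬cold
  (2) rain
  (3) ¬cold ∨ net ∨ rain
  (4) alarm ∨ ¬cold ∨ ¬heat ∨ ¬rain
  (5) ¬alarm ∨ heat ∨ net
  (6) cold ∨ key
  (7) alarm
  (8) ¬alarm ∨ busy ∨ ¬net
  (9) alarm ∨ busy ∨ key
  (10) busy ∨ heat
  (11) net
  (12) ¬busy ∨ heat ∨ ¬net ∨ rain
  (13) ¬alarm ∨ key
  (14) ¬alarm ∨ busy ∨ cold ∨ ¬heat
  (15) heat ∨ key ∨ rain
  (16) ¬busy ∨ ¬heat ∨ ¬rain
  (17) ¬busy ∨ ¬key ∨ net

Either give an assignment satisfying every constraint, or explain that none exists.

net = True, key = True, alarm = True, cold = False, heat = False, rain = True, busy = True

Unit clause (¬cold) forces cold = False.
Unit clause (rain) forces rain = True.
In (cold ∨ key) only key is left, so key = True.
Unit clause (alarm) forces alarm = True.
Unit clause (net) forces net = True.
In (¬alarm ∨ busy ∨ ¬net) only busy is left, so busy = True.
In (¬busy ∨ ¬heat ∨ ¬rain) only ¬heat is left, so heat = False.
All clauses satisfied.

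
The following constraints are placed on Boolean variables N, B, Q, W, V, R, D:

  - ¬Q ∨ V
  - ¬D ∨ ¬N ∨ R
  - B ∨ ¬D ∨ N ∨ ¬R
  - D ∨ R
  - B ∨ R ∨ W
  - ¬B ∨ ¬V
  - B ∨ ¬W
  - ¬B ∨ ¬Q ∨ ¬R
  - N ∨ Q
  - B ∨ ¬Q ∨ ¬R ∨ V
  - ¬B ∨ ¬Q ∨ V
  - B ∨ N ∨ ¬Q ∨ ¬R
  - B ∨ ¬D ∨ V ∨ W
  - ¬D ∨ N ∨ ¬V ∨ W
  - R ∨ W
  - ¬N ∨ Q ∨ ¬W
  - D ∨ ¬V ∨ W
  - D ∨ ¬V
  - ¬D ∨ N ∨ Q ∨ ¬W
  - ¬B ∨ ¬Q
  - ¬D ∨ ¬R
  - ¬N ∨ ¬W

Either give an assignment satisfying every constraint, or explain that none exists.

Set N = True.
  then (¬N ∨ ¬W) forces W = False.
  then (R ∨ W) forces R = True.
  then (¬D ∨ ¬R) forces D = False.
  then (D ∨ ¬V ∨ W) forces V = False.
  then (¬Q ∨ V) forces Q = False.
Set B = True.
All clauses satisfied.

N=T, B=T, Q=F, W=F, V=F, R=T, D=F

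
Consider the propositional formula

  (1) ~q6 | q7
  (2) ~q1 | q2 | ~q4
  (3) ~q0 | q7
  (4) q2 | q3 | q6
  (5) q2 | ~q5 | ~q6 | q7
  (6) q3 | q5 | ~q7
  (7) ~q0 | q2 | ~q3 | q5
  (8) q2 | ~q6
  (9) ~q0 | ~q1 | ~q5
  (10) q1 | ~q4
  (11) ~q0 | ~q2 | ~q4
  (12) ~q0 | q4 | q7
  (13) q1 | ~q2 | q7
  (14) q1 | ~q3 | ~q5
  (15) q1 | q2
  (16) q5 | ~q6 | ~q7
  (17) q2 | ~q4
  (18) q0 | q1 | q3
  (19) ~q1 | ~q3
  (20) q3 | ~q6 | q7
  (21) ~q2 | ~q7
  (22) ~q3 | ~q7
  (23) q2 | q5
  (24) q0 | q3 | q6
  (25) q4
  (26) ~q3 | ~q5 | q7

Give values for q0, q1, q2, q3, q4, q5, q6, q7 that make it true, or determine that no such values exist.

The formula is unsatisfiable.

Case q4 = True:
  (q1 | ~q4) forces q1 = True.
  (~q1 | q2 | ~q4) forces q2 = True.
  (~q0 | ~q2 | ~q4) forces q0 = False.
  (~q1 | ~q3) forces q3 = False.
  (~q2 | ~q7) forces q7 = False.
  (~q6 | q7) forces q6 = False.
  Clause (q0 | q3 | q6) is falsified — contradiction.
Case q4 = False:
  Clause (q4) is falsified — contradiction.
Both cases fail, so the formula is unsatisfiable.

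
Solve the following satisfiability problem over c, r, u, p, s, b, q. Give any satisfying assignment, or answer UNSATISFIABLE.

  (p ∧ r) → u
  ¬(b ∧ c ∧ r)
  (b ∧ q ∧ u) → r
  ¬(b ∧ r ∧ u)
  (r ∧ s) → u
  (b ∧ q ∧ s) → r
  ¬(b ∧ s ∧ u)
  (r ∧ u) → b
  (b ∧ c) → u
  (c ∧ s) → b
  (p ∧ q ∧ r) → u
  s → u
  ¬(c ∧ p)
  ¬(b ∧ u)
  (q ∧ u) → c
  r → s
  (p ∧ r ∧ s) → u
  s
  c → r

c=F, r=F, u=T, p=F, s=T, b=F, q=F

Unit clause (s) forces s = True.
In (¬s ∨ u) only u is left, so u = True.
In (¬b ∨ ¬s ∨ ¬u) only ¬b is left, so b = False.
In (b ∨ ¬c ∨ ¬s) only ¬c is left, so c = False.
In (c ∨ ¬q ∨ ¬u) only ¬q is left, so q = False.
In (b ∨ ¬r ∨ ¬u) only ¬r is left, so r = False.
Set p = False.
All clauses satisfied.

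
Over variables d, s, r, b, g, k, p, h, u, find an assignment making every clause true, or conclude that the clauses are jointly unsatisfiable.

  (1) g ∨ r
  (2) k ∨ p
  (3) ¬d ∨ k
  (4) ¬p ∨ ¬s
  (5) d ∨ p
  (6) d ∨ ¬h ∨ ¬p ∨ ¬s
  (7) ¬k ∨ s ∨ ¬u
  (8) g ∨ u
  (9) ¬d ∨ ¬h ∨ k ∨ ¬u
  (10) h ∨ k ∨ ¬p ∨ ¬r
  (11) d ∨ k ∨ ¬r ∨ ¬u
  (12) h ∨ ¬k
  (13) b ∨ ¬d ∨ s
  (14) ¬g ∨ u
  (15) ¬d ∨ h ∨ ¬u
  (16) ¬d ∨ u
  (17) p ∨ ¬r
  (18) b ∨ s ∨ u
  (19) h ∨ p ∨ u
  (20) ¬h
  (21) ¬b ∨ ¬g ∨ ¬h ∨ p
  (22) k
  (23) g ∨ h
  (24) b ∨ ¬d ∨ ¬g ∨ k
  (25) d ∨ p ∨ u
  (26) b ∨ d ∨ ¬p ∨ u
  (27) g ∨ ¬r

Case k = True:
  (h ∨ ¬k) forces h = True.
  Clause (¬h) is falsified — contradiction.
Case k = False:
  Clause (k) is falsified — contradiction.
Both cases fail, so the formula is unsatisfiable.

The formula is unsatisfiable.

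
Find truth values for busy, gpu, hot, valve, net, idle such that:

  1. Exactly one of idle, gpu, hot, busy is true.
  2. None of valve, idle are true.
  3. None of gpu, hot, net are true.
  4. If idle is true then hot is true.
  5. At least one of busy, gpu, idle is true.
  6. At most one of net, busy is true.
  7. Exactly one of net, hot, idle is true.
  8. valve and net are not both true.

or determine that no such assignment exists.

Case net = True:
  Constraint (3) is violated (net=T) — contradiction.
Case net = False:
  (2) forces valve = False.
  (2) forces idle = False.
  (3) forces gpu = False.
  (3) forces hot = False.
  Constraint (7) is violated (net=F, hot=F, idle=F) — contradiction.
Both cases fail — unsatisfiable.

Unsatisfiable — no assignment works.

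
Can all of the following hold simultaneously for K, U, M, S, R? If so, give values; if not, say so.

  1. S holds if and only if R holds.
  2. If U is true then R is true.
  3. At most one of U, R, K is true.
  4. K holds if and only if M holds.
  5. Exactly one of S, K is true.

K=F, U=F, M=F, S=T, R=T

  (1) S=T, R=T — same ✓
  (2) U=F ⇒ R: vacuous ✓
  (3) {U, R, K}: 1 true — at most one ✓
  (4) K=F, M=F — same ✓
  (5) {S, K}: 1 true — exactly one ✓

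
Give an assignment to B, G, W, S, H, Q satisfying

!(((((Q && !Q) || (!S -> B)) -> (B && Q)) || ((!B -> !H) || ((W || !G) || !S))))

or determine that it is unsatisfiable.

B: False; G: True; W: False; S: True; H: True; Q: False

  !(((((Q && !Q) || (!S -> B)) -> (B && Q)) || ((!B -> !H) || ((W || !G) || !S)))) = True
    (((Q && !Q) || (!S -> B)) -> (B && Q)) || ((!B -> !H) || ((W || !G) || !S)) = False
      ((Q && !Q) || (!S -> B)) -> (B && Q) = False
        (Q && !Q) || (!S -> B) = True
          Q && !Q = False
            !Q = True
          !S -> B = True
            !S = False
        B && Q = False
      (!B -> !H) || ((W || !G) || !S) = False
        !B -> !H = False
          !B = True
          !H = False
        (W || !G) || !S = False
          W || !G = False
            !G = False
          !S = False
The formula evaluates to True.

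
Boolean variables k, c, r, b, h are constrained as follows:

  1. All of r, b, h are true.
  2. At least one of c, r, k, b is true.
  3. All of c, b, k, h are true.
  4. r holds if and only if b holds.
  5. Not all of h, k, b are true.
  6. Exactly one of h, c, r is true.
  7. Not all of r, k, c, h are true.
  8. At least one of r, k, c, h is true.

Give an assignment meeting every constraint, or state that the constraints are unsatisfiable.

Case c = True:
  (1) forces r = True.
  Constraint (6) is violated (c=T, r=T) — contradiction.
Case c = False:
  Constraint (3) is violated (c=F) — contradiction.
Both cases fail — unsatisfiable.

UNSATISFIABLE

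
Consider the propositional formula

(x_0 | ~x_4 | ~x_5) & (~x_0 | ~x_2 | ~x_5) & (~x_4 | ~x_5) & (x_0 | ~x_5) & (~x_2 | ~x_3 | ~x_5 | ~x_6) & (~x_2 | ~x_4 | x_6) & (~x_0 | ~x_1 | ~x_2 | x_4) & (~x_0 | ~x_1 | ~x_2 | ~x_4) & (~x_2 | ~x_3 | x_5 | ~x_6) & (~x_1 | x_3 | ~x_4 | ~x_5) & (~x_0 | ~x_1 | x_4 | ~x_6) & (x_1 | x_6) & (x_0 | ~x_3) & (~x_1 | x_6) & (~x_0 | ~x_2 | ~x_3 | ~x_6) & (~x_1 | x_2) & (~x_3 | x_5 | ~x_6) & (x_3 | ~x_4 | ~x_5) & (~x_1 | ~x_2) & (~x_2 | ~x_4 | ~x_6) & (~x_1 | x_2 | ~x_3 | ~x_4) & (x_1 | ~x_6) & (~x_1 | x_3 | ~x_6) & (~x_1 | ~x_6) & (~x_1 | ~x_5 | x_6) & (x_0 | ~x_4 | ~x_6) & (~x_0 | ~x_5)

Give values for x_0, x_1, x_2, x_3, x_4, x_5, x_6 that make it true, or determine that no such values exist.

UNSATISFIABLE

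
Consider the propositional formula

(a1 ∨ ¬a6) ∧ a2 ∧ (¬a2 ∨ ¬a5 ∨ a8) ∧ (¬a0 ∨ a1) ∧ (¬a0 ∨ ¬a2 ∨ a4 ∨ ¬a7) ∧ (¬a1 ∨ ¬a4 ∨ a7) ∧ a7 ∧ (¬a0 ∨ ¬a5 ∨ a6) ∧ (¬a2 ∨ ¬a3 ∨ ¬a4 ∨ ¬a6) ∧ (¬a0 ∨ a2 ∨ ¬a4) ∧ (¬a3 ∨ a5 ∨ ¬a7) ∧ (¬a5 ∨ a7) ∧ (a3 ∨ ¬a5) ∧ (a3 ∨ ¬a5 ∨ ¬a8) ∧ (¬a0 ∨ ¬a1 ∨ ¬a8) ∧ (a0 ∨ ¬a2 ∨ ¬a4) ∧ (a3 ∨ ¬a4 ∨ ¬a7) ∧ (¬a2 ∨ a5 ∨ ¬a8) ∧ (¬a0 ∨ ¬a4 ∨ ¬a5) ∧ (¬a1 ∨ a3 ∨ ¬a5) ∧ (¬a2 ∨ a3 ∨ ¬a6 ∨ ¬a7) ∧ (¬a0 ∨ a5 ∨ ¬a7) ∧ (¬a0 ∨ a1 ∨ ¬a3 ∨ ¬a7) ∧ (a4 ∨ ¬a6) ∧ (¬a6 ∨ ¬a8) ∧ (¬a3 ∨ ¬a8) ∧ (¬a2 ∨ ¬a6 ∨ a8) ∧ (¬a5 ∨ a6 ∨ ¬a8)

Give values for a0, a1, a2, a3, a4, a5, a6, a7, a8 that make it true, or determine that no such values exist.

Unit clause (a2) forces a2 = True.
Unit clause (a7) forces a7 = True.
Try a0 = True:
  (¬a0 ∨ a1) forces a1 = True.
  (¬a0 ∨ ¬a2 ∨ a4 ∨ ¬a7) forces a4 = True.
  (¬a0 ∨ ¬a1 ∨ ¬a8) forces a8 = False.
  (¬a2 ∨ ¬a5 ∨ a8) forces a5 = False.
  clause (¬a0 ∨ a5 ∨ ¬a7) is falsified — backtrack.
So a0 = False.
  then (a0 ∨ ¬a2 ∨ ¬a4) forces a4 = False.
  then (a4 ∨ ¬a6) forces a6 = False.
Set a1 = True.
Try a3 = True:
  (¬a3 ∨ a5 ∨ ¬a7) forces a5 = True.
  (¬a2 ∨ ¬a5 ∨ a8) forces a8 = True.
  clause (¬a3 ∨ ¬a8) is falsified — backtrack.
So a3 = False.
  then (a3 ∨ ¬a5) forces a5 = False.
  then (¬a2 ∨ a5 ∨ ¬a8) forces a8 = False.
All clauses satisfied.

a0 = False, a1 = True, a2 = True, a3 = False, a4 = False, a5 = False, a6 = False, a7 = True, a8 = False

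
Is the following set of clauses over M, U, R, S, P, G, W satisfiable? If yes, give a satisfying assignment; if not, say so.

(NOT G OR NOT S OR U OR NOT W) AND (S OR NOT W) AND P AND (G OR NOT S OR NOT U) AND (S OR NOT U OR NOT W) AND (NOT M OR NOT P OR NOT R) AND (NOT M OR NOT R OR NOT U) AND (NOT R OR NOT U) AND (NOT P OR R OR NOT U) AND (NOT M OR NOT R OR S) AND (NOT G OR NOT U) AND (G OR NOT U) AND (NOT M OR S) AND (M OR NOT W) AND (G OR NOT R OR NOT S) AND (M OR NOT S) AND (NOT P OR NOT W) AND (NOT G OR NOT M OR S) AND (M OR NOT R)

M=T, U=F, R=F, S=T, P=T, G=F, W=F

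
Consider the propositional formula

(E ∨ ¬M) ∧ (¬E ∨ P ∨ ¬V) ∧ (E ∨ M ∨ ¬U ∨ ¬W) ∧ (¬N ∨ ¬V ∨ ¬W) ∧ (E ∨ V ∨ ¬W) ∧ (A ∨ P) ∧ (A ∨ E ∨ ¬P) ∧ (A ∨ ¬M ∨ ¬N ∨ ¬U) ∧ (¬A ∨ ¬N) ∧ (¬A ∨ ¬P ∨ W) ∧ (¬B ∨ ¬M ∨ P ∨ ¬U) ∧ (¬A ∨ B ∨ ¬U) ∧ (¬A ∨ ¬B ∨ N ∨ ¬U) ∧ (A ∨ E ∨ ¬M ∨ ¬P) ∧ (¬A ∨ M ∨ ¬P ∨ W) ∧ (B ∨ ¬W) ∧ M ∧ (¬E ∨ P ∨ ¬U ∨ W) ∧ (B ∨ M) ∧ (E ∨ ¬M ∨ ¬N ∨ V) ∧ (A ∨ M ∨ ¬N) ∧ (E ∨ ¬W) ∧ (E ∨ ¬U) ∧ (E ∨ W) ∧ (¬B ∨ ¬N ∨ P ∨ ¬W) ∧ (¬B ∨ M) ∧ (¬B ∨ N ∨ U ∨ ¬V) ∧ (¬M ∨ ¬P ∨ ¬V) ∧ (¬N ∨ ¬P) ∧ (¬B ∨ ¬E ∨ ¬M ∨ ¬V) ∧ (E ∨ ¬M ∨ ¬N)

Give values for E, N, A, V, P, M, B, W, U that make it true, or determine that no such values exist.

Unit clause (M) forces M = True.
In (E ∨ ¬M) only E is left, so E = True.
Try N = True:
  (¬A ∨ ¬N) forces A = False.
  (A ∨ P) forces P = True.
  clause (¬N ∨ ¬P) is falsified — backtrack.
So N = False.
Set A = True.
Set V = False.
Set P = False.
Set B = False.
  then (¬A ∨ B ∨ ¬U) forces U = False.
  then (B ∨ ¬W) forces W = False.
All clauses satisfied.

E: True; N: False; A: True; V: False; P: False; M: True; B: False; W: False; U: False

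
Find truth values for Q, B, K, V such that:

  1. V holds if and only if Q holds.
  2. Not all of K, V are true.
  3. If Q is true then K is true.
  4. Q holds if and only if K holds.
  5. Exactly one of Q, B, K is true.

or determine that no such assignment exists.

Q = False, B = True, K = False, V = False

  (1) V=F, Q=F — same ✓
  (2) {K, V}: 0/2 true — not all ✓
  (3) Q=F ⇒ K: vacuous ✓
  (4) Q=F, K=F — same ✓
  (5) {Q, B, K}: 1 true — exactly one ✓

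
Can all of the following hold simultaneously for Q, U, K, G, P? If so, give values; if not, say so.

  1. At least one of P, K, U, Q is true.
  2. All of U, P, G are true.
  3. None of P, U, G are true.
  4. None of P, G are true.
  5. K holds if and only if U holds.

UNSATISFIABLE

Case U = True:
  Constraint (3) is violated (U=T) — contradiction.
Case U = False:
  Constraint (2) is violated (U=F) — contradiction.
Both cases fail — unsatisfiable.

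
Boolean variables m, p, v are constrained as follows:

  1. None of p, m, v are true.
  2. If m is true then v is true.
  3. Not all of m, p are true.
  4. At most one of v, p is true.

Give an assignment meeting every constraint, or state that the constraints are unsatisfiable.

m = False; p = False; v = False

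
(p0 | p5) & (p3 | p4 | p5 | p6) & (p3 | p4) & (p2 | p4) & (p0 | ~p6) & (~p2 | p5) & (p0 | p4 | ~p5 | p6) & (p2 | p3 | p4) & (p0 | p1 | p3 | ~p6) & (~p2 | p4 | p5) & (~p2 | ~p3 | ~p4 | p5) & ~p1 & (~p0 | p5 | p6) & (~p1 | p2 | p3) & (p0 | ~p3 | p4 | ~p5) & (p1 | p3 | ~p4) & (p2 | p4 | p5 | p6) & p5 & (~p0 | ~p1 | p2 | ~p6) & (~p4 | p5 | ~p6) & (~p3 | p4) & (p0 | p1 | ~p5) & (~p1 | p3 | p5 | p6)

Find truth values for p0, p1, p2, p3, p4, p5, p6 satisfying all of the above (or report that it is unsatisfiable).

Unit clause (~p1) forces p1 = False.
Unit clause (p5) forces p5 = True.
In (p0 | p1 | ~p5) only p0 is left, so p0 = True.
Set p2 = False.
  then (p2 | p4) forces p4 = True.
  then (p1 | p3 | ~p4) forces p3 = True.
Set p6 = True.
All clauses satisfied.

p0 = True, p1 = False, p2 = False, p3 = True, p4 = True, p5 = True, p6 = True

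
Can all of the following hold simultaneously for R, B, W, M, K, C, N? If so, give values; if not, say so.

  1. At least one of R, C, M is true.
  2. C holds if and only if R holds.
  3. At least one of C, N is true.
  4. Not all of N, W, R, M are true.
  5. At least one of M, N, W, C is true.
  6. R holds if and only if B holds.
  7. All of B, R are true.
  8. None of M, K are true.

R: True; B: True; W: False; M: False; K: False; C: True; N: True

  (1) {R, C, M}: 2 true — at least one ✓
  (2) C=T, R=T — same ✓
  (3) {C, N}: 2 true — at least one ✓
  (4) {N, W, R, M}: 2/4 true — not all ✓
  (5) {M, N, W, C}: 2 true — at least one ✓
  (6) R=T, B=T — same ✓
  (7) {B, R}: all 2 true ✓
  (8) {M, K}: 0 true — none ✓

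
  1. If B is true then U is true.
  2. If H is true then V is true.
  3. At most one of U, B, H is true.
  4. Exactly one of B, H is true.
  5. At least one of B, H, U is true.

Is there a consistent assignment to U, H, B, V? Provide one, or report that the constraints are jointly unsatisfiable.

U=F; H=T; B=F; V=T

  (1) B=F ⇒ U: vacuous ✓
  (2) H=T ⇒ V: T ✓
  (3) {U, B, H}: 1 true — at most one ✓
  (4) {B, H}: 1 true — exactly one ✓
  (5) {B, H, U}: 1 true — at least one ✓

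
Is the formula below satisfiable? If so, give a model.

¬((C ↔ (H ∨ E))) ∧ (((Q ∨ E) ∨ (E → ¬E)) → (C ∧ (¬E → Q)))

H = False, Q = True, C = True, E = False

  ¬((C ↔ (H ∨ E))) = True
    C ↔ (H ∨ E) = False
      H ∨ E = False
  ((Q ∨ E) ∨ (E → ¬E)) → (C ∧ (¬E → Q)) = True
    (Q ∨ E) ∨ (E → ¬E) = True
      Q ∨ E = True
      E → ¬E = True
        ¬E = True
    C ∧ (¬E → Q) = True
      ¬E → Q = True
        ¬E = True
Both conjuncts True, so the formula holds.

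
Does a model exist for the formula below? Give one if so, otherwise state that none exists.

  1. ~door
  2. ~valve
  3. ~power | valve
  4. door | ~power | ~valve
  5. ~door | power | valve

door = False; power = False; valve = False

Unit clause (~door) forces door = False.
Unit clause (~valve) forces valve = False.
In (~power | valve) only ~power is left, so power = False.
All clauses satisfied.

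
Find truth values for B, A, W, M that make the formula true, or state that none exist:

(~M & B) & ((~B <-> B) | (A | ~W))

B: True; A: True; W: False; M: False

  ~M & B = True
    ~M = True
  (~B <-> B) | (A | ~W) = True
    ~B <-> B = False
      ~B = False
    A | ~W = True
      ~W = True
Both conjuncts True, so the formula holds.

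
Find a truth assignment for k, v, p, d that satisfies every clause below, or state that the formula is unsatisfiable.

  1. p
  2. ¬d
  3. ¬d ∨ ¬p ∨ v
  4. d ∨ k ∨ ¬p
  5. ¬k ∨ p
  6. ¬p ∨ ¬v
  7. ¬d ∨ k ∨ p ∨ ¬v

k = True; v = False; p = True; d = False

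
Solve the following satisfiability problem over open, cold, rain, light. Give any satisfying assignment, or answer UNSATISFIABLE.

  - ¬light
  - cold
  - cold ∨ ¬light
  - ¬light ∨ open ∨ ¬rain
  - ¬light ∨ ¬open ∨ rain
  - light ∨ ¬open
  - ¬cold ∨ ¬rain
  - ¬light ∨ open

open: False, cold: True, rain: False, light: False

Unit clause (¬light) forces light = False.
Unit clause (cold) forces cold = True.
In (light ∨ ¬open) only ¬open is left, so open = False.
In (¬cold ∨ ¬rain) only ¬rain is left, so rain = False.
Check each clause:
  (¬light): ¬light holds.
  (cold): cold holds.
  (cold ∨ ¬light): cold holds.
  (¬light ∨ open ∨ ¬rain): ¬light holds.
  (¬light ∨ ¬open ∨ rain): ¬light holds.
  (light ∨ ¬open): ¬open holds.
  (¬cold ∨ ¬rain): ¬rain holds.
  (¬light ∨ open): ¬light holds.
All clauses satisfied.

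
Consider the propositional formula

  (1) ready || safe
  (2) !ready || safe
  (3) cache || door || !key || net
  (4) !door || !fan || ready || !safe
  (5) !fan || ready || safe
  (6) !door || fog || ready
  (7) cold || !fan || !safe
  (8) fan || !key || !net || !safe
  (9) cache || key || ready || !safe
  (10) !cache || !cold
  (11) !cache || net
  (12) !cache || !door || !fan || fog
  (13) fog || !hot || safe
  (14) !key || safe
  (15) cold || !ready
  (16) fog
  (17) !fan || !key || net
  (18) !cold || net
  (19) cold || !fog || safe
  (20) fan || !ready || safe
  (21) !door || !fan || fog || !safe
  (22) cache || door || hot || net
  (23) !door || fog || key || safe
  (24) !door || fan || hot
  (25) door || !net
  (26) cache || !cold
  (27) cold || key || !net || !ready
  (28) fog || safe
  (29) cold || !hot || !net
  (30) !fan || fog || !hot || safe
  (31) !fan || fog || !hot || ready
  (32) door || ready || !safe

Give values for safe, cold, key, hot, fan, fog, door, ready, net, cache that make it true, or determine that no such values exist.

Unit clause (fog) forces fog = True.
Try safe = False:
  (ready || safe) forces ready = True.
  clause (!ready || safe) is falsified — backtrack.
So safe = True.
Set cold = False.
  then (cold || !fan || !safe) forces fan = False.
  then (cold || !ready) forces ready = False.
  then (door || ready || !safe) forces door = True.
  then (!door || fan || hot) forces hot = True.
  then (cold || !hot || !net) forces net = False.
  then (!cache || net) forces cache = False.
  then (cache || key || ready || !safe) forces key = True.
All clauses satisfied.

safe = True, cold = False, key = True, hot = True, fan = False, fog = True, door = True, ready = False, net = False, cache = False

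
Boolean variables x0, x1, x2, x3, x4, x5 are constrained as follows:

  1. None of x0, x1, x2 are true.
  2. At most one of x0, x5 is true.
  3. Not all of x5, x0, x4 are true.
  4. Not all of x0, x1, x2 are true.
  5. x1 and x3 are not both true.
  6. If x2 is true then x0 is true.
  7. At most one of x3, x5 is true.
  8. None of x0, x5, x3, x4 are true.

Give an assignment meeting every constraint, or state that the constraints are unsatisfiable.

x0 = False, x1 = False, x2 = False, x3 = False, x4 = False, x5 = False

  (1) {x0, x1, x2}: 0 true — none ✓
  (2) {x0, x5}: 0 true — at most one ✓
  (3) {x5, x0, x4}: 0/3 true — not all ✓
  (4) {x0, x1, x2}: 0/3 true — not all ✓
  (5) x1=F, x3=F — not both ✓
  (6) x2=F ⇒ x0: vacuous ✓
  (7) {x3, x5}: 0 true — at most one ✓
  (8) {x0, x5, x3, x4}: 0 true — none ✓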